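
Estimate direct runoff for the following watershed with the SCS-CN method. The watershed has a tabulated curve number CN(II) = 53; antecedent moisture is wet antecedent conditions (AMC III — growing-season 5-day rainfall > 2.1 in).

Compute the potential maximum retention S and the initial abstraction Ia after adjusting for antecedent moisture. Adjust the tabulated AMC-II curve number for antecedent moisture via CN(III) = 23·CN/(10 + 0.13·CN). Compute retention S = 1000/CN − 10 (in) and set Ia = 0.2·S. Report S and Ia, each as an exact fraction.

S = 4700/1219 in ≈ 3.856 in; Ia = 940/1219 in ≈ 0.771 in

Wet (AMC III): CN(III) = 23·53/(10 + 0.13·53) = 1219/(1689/100) = 121900/1689 ≈ 72.173
Max retention: S = 1000/(121900/1689) − 10 = 4700/1219 in (≈ 3.856 in)
Ia = 0.2S: 0.2·3.856 = 0.771 in (exactly 940/1219)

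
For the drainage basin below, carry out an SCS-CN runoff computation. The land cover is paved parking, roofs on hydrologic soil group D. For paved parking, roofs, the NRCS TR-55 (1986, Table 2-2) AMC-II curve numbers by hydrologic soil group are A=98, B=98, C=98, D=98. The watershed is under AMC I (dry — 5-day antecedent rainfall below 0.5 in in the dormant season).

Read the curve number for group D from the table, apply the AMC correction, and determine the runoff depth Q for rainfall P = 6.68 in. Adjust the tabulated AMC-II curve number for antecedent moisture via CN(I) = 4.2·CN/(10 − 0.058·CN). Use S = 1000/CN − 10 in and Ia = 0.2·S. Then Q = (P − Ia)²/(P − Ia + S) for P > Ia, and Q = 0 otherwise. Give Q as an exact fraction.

Q = 28677051649/4677911175 in ≈ 6.130 in

NRCS table: paved parking, roofs, soil group D → CN(II) = 98
CN(I) from CN(II)=98: (4.2·98)/(10 − 0.058·98) = 102900/1079 ≈ 95.366
Max retention: S = 1000/(102900/1079) − 10 = 500/1029 in (≈ 0.486 in)
Ia = 0.2·(500/1029) = 100/1029 in ≈ 0.097 in
Excess rainfall: 6.680 − 0.097 = 6.583 in; P > Ia so Q > 0
Q = (169343/25725)²/((169343/25725) + 500/1029) = (28677051649/661775625)/(181843/25725) = 28677051649/4677911175 in ≈ 6.130 in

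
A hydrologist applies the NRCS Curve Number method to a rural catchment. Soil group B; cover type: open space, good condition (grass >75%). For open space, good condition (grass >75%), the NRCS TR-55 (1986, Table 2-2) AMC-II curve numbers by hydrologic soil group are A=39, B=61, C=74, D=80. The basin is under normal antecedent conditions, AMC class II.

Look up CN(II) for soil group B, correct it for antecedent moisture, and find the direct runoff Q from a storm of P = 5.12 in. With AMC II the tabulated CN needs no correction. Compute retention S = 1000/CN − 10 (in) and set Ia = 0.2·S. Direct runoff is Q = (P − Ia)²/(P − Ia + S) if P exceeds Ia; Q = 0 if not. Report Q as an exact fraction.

Q = 8579041/5950550 in ≈ 1.442 in

NRCS table: open space, good condition (grass >75%), soil group B → CN(II) = 61
Average conditions: CN = 61 (no AMC adjustment).
Retention S: 1000/CN − 10 with CN=61.000 → S = 390/61 ≈ 6.393 in
Ia = 0.2·(390/61) = 78/61 in ≈ 1.279 in
P − Ia = 5.120 − 1.279 = 5858/1525 ≈ 3.841 in (> 0, runoff occurs)
Q: (5858/1525)² ÷ (15608/1525) = 8579041/5950550 in (≈ 1.442 in)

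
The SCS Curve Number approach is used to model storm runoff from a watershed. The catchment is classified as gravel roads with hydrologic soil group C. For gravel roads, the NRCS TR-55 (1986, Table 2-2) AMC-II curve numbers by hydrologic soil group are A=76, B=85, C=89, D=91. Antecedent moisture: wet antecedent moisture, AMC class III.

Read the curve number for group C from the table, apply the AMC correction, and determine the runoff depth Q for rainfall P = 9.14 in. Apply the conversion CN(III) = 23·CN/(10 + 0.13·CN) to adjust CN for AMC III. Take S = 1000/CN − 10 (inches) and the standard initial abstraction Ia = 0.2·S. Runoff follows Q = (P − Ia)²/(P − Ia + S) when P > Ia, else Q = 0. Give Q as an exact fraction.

Q = 854661421441/100249675650 in ≈ 8.525 in

NRCS table: gravel roads, soil group C → CN(II) = 89
Wet (AMC III): CN(III) = 23·89/(10 + 0.13·89) = 2047/(2157/100) = 204700/2157 ≈ 94.900
Retention S: 1000/CN − 10 with CN=94.900 → S = 1100/2047 ≈ 0.537 in
Ia = 0.2·(1100/2047) = 220/2047 in ≈ 0.107 in
P − Ia = 9.140 − 0.107 = 924479/102350 ≈ 9.033 in (> 0, runoff occurs)
Q: (924479/102350)² ÷ (979479/102350) = 854661421441/100249675650 in (≈ 8.525 in)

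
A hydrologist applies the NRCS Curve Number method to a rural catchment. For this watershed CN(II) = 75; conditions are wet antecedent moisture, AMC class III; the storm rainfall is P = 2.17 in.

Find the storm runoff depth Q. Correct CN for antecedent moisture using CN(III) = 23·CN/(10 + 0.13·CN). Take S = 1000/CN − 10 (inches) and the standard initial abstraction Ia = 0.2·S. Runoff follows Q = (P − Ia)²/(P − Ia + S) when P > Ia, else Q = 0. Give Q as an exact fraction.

CN(III) from CN(II)=75: (23·75)/(10 + 0.13·75) = 6900/79 ≈ 87.342
S = 1000/(6900/79) − 10 = 100/69 in ≈ 1.449 in
Ia = 0.2·(100/69) = 20/69 in ≈ 0.290 in
Excess rainfall: 2.170 − 0.290 = 1.880 in; P > Ia so Q > 0
Q: (12973/6900)² ÷ (22973/6900) = 168298729/158513700 in (≈ 1.062 in)

Q = 168298729/158513700 in ≈ 1.062 in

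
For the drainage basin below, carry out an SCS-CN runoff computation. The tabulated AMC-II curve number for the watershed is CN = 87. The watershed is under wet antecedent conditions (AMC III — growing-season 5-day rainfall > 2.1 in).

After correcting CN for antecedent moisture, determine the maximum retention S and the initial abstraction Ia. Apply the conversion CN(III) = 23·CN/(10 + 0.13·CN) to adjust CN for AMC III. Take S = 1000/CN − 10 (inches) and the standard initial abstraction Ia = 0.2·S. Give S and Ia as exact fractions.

Adjust CN=87 to AMC III: 23·87/(10 + 0.13·87) → 2001 ÷ (2131/100) = 200100/2131 ≈ 93.900
Retention S: 1000/CN − 10 with CN=93.900 → S = 1300/2001 ≈ 0.650 in
Initial abstraction Ia = S/5 = (1300/2001)/5 = 260/2001 ≈ 0.130 in

S = 1300/2001 in ≈ 0.650 in; Ia = 260/2001 in ≈ 0.130 in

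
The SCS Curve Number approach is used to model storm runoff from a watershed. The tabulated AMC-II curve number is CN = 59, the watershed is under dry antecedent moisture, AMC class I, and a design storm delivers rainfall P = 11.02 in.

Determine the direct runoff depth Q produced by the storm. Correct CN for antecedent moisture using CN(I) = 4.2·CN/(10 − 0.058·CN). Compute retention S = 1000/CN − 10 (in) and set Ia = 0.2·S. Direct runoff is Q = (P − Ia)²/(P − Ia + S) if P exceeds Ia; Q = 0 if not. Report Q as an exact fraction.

Q = 228186780721/93091583550 in ≈ 2.451 in

CN(I) from CN(II)=59: (4.2·59)/(10 − 0.058·59) = 123900/3289 ≈ 37.671
Retention S: 1000/CN − 10 with CN=37.671 → S = 20500/1239 ≈ 16.546 in
Initial abstraction Ia = S/5 = (20500/1239)/5 = 4100/1239 ≈ 3.309 in
P − Ia = 11.020 − 3.309 = 477689/61950 ≈ 7.711 in (> 0, runoff occurs)
Runoff Q = (P−Ia)²/(P−Ia+S) = (7.711)²/(7.711+16.546) = 228186780721/93091583550 ≈ 2.451 in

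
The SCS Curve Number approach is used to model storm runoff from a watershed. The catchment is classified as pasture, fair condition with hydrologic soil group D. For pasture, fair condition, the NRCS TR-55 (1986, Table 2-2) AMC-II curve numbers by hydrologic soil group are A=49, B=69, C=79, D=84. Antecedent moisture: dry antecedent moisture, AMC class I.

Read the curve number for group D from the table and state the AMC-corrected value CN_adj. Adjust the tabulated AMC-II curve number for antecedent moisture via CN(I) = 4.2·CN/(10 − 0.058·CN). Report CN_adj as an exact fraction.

CN_adj = 44100/641 ≈ 68.799

NRCS table: pasture, fair condition, soil group D → CN(II) = 84
Dry (AMC I): CN(I) = 4.2·84/(10 − 0.058·84) = (1764/5)/(641/125) = 44100/641 ≈ 68.799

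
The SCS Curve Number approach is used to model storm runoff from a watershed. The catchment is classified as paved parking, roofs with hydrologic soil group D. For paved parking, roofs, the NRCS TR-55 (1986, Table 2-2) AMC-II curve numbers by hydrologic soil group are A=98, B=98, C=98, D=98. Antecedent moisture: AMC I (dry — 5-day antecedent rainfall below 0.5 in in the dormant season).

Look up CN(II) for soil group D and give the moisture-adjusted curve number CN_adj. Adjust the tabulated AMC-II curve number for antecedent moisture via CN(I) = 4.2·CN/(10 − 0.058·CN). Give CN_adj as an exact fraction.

NRCS table: paved parking, roofs, soil group D → CN(II) = 98
CN(I) from CN(II)=98: (4.2·98)/(10 − 0.058·98) = 102900/1079 ≈ 95.366

CN_adj = 102900/1079 ≈ 95.366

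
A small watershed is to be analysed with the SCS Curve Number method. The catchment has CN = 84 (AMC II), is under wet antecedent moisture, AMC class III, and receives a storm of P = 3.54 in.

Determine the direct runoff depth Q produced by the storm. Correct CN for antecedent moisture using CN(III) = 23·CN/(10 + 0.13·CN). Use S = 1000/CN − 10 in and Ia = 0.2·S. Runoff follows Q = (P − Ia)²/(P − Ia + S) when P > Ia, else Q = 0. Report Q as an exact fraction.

Q = 6640783081/2451007650 in ≈ 2.709 in

Adjust CN=84 to AMC III: 23·84/(10 + 0.13·84) → 1932 ÷ (523/25) = 48300/523 ≈ 92.352
Max retention: S = 1000/(48300/523) − 10 = 400/483 in (≈ 0.828 in)
Ia = 0.2S: 0.2·0.828 = 0.166 in (exactly 80/483)
Since P=3.540 > Ia=0.166: effective rainfall P−Ia = 81491/24150 in
Q: (81491/24150)² ÷ (101491/24150) = 6640783081/2451007650 in (≈ 2.709 in)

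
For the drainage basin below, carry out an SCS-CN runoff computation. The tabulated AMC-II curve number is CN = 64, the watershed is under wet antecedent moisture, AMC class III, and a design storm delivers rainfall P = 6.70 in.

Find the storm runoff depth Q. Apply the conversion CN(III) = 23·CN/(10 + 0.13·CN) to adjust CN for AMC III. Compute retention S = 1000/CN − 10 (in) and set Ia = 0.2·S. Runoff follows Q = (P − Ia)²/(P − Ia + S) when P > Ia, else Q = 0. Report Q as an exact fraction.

CN(III) from CN(II)=64: (23·64)/(10 + 0.13·64) = 18400/229 ≈ 80.349
S = 1000/(18400/229) − 10 = 225/92 in ≈ 2.446 in
Initial abstraction Ia = S/5 = (225/92)/5 = 45/92 ≈ 0.489 in
Excess rainfall: 6.700 − 0.489 = 6.211 in; P > Ia so Q > 0
Q = (2857/460)²/((2857/460) + 225/92) = (8162449/211600)/(1991/230) = 8162449/1831720 in ≈ 4.456 in

Q = 8162449/1831720 in ≈ 4.456 in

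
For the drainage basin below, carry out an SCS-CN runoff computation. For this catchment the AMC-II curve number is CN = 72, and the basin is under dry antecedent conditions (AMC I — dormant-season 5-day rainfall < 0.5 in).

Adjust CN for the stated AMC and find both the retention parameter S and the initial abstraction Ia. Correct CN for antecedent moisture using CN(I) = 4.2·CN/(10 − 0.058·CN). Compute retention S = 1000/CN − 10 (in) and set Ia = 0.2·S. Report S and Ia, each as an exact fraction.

Dry (AMC I): CN(I) = 4.2·72/(10 − 0.058·72) = (1512/5)/(728/125) = 675/13 ≈ 51.923
Retention S: 1000/CN − 10 with CN=51.923 → S = 250/27 ≈ 9.259 in
Ia = 0.2·(250/27) = 50/27 in ≈ 1.852 in

S = 250/27 in ≈ 9.259 in; Ia = 50/27 in ≈ 1.852 in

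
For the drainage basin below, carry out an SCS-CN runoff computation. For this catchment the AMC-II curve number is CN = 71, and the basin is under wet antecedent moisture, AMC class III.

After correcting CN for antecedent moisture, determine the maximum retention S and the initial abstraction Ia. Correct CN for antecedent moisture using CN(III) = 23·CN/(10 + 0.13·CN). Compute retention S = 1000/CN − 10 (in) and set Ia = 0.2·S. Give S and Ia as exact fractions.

CN(III) from CN(II)=71: (23·71)/(10 + 0.13·71) = 163300/1923 ≈ 84.919
Max retention: S = 1000/(163300/1923) − 10 = 2900/1633 in (≈ 1.776 in)
Ia = 0.2S: 0.2·1.776 = 0.355 in (exactly 580/1633)

S = 2900/1633 in ≈ 1.776 in; Ia = 580/1633 in ≈ 0.355 in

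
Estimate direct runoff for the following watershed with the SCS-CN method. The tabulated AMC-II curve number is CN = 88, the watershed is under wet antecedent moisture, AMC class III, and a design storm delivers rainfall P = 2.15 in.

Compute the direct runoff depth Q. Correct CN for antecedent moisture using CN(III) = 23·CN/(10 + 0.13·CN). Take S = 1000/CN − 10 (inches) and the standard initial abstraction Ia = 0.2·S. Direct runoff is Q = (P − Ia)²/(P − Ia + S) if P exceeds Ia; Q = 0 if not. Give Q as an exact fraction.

Q = 105657841/67191740 in ≈ 1.572 in

CN(III) from CN(II)=88: (23·88)/(10 + 0.13·88) = 6325/67 ≈ 94.403
Retention S: 1000/CN − 10 with CN=94.403 → S = 150/253 ≈ 0.593 in
Ia = 0.2·(150/253) = 30/253 in ≈ 0.119 in
P − Ia = 2.150 − 0.119 = 10279/5060 ≈ 2.031 in (> 0, runoff occurs)
Q: (10279/5060)² ÷ (13279/5060) = 105657841/67191740 in (≈ 1.572 in)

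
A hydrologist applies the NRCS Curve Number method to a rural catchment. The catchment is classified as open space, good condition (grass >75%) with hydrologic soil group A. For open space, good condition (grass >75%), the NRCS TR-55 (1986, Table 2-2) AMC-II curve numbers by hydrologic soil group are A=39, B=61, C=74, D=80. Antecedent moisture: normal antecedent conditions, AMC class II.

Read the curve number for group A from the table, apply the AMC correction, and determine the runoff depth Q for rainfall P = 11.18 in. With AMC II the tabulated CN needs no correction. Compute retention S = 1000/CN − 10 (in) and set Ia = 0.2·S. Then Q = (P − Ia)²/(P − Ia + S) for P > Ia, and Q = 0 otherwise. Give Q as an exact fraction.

Q = 246521401/90091950 in ≈ 2.736 in

NRCS table: open space, good condition (grass >75%), soil group A → CN(II) = 39
CN(II) = 39; AMC II needs no correction.
Retention S: 1000/CN − 10 with CN=39.000 → S = 610/39 ≈ 15.641 in
Initial abstraction Ia = S/5 = (610/39)/5 = 122/39 ≈ 3.128 in
Since P=11.180 > Ia=3.128: effective rainfall P−Ia = 15701/1950 in
Runoff Q = (P−Ia)²/(P−Ia+S) = (8.052)²/(8.052+15.641) = 246521401/90091950 ≈ 2.736 in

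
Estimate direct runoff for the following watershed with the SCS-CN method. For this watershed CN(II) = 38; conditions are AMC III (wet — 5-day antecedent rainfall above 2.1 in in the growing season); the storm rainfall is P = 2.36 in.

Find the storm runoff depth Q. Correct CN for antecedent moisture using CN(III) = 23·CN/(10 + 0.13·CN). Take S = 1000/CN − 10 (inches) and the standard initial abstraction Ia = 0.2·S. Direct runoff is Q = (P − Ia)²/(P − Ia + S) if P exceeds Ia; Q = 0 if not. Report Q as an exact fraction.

Q = 105740089/959029275 in ≈ 0.110 in

Wet (AMC III): CN(III) = 23·38/(10 + 0.13·38) = 874/(747/50) = 43700/747 ≈ 58.501
Retention S: 1000/CN − 10 with CN=58.501 → S = 3100/437 ≈ 7.094 in
Ia = 0.2S: 0.2·7.094 = 1.419 in (exactly 620/437)
Since P=2.360 > Ia=1.419: effective rainfall P−Ia = 10283/10925 in
Runoff Q = (P−Ia)²/(P−Ia+S) = (0.941)²/(0.941+7.094) = 105740089/959029275 ≈ 0.110 in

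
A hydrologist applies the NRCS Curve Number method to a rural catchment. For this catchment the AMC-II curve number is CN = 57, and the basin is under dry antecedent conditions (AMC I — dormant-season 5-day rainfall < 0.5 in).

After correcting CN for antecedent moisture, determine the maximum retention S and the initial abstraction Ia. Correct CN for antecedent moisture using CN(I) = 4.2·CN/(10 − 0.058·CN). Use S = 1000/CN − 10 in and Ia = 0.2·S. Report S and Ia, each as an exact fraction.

CN(I) from CN(II)=57: (4.2·57)/(10 − 0.058·57) = 119700/3347 ≈ 35.763
Max retention: S = 1000/(119700/3347) − 10 = 21500/1197 in (≈ 17.962 in)
Initial abstraction Ia = S/5 = (21500/1197)/5 = 4300/1197 ≈ 3.592 in

S = 21500/1197 in ≈ 17.962 in; Ia = 4300/1197 in ≈ 3.592 in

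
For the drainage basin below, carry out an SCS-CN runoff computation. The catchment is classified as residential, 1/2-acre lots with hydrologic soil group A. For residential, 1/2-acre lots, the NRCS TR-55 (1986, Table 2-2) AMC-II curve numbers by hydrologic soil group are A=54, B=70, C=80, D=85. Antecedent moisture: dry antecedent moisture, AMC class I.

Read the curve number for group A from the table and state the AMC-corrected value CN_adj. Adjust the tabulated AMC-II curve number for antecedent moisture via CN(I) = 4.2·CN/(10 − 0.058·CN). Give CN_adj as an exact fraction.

NRCS table: residential, 1/2-acre lots, soil group A → CN(II) = 54
Adjust CN=54 to AMC I: 4.2·54/(10 − 0.058·54) → (1134/5) ÷ (1717/250) = 56700/1717 ≈ 33.023

CN_adj = 56700/1717 ≈ 33.023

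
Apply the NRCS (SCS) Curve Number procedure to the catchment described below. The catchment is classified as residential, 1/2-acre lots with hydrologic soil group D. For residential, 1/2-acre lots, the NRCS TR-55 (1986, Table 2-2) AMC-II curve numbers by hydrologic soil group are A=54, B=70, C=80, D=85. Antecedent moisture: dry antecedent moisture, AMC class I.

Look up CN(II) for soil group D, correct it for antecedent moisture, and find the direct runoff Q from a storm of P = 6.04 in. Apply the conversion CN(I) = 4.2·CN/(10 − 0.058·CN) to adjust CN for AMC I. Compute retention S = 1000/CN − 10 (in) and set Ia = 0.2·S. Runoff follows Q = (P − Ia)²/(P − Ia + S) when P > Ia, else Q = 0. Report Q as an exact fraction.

NRCS table: residential, 1/2-acre lots, soil group D → CN(II) = 85
Adjust CN=85 to AMC I: 4.2·85/(10 − 0.058·85) → 357 ÷ (507/100) = 11900/169 ≈ 70.414
S = 1000/(11900/169) − 10 = 500/119 in ≈ 4.202 in
Ia = 0.2·(500/119) = 100/119 in ≈ 0.840 in
P − Ia = 6.040 − 0.840 = 15469/2975 ≈ 5.200 in (> 0, runoff occurs)
Runoff Q = (P−Ia)²/(P−Ia+S) = (5.200)²/(5.200+4.202) = 239289961/83207775 ≈ 2.876 in

Q = 239289961/83207775 in ≈ 2.876 in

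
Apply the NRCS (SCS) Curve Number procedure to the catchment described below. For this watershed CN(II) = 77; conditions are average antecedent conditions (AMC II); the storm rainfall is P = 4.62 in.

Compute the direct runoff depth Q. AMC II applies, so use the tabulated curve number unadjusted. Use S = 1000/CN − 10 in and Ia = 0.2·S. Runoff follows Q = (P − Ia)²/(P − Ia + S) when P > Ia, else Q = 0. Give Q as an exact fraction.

Q = 239847169/103899950 in ≈ 2.308 in

AMC II — tabulated CN = 77 applies directly.
Retention S: 1000/CN − 10 with CN=77.000 → S = 230/77 ≈ 2.987 in
Ia = 0.2S: 0.2·2.987 = 0.597 in (exactly 46/77)
Since P=4.620 > Ia=0.597: effective rainfall P−Ia = 15487/3850 in
Q = (15487/3850)²/((15487/3850) + 230/77) = (239847169/14822500)/(26987/3850) = 239847169/103899950 in ≈ 2.308 in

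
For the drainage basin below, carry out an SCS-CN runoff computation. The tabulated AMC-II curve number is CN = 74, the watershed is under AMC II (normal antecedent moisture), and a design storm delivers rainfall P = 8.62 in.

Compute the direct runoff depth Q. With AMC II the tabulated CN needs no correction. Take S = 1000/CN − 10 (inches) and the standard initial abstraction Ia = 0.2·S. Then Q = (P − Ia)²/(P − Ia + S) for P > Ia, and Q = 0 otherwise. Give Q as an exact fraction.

Q = 214534609/39121950 in ≈ 5.484 in

CN(II) = 74; AMC II needs no correction.
Retention S: 1000/CN − 10 with CN=74.000 → S = 130/37 ≈ 3.514 in
Initial abstraction Ia = S/5 = (130/37)/5 = 26/37 ≈ 0.703 in
Since P=8.620 > Ia=0.703: effective rainfall P−Ia = 14647/1850 in
Q = (14647/1850)²/((14647/1850) + 130/37) = (214534609/3422500)/(21147/1850) = 214534609/39121950 in ≈ 5.484 in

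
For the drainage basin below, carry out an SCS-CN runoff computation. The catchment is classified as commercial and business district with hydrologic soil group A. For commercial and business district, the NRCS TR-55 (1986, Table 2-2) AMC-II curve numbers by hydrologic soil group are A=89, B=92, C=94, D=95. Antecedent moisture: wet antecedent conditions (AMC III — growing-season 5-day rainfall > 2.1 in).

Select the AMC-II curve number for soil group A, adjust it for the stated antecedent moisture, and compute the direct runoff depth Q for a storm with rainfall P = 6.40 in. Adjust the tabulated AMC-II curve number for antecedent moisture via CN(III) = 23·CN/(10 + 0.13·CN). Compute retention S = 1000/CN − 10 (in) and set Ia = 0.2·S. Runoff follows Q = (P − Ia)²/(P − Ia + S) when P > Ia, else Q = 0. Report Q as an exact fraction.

NRCS table: commercial and business district, soil group A → CN(II) = 89
Wet (AMC III): CN(III) = 23·89/(10 + 0.13·89) = 2047/(2157/100) = 204700/2157 ≈ 94.900
Retention S: 1000/CN − 10 with CN=94.900 → S = 1100/2047 ≈ 0.537 in
Initial abstraction Ia = S/5 = (1100/2047)/5 = 220/2047 ≈ 0.107 in
Since P=6.400 > Ia=0.107: effective rainfall P−Ia = 64404/10235 in
Runoff Q = (P−Ia)²/(P−Ia+S) = (6.293)²/(6.293+0.537) = 259242201/44716715 ≈ 5.797 in

Q = 259242201/44716715 in ≈ 5.797 in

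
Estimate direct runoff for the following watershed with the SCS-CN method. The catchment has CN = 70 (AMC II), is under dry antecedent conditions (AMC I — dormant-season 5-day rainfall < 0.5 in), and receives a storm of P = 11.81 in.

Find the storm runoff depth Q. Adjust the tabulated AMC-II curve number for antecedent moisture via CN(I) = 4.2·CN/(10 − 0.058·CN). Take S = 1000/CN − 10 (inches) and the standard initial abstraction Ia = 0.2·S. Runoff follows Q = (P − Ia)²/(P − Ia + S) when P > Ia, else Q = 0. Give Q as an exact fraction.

Dry (AMC I): CN(I) = 4.2·70/(10 − 0.058·70) = 294/(297/50) = 4900/99 ≈ 49.495
Max retention: S = 1000/(4900/99) − 10 = 500/49 in (≈ 10.204 in)
Ia = 0.2·(500/49) = 100/49 in ≈ 2.041 in
Excess rainfall: 11.810 − 2.041 = 9.769 in; P > Ia so Q > 0
Q = (47869/4900)²/((47869/4900) + 500/49) = (2291441161/24010000)/(97869/4900) = 2291441161/479558100 in ≈ 4.778 in

Q = 2291441161/479558100 in ≈ 4.778 in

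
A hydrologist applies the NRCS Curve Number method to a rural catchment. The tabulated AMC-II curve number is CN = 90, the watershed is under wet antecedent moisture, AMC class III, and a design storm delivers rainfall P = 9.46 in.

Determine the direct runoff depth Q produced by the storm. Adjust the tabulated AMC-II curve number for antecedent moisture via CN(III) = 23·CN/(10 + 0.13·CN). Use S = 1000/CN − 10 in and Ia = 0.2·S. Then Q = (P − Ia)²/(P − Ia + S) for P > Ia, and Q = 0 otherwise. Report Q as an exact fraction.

Adjust CN=90 to AMC III: 23·90/(10 + 0.13·90) → 2070 ÷ (217/10) = 20700/217 ≈ 95.392
S = 1000/(20700/217) − 10 = 100/207 in ≈ 0.483 in
Ia = 0.2·(100/207) = 20/207 in ≈ 0.097 in
P − Ia = 9.460 − 0.097 = 96911/10350 ≈ 9.363 in (> 0, runoff occurs)
Runoff Q = (P−Ia)²/(P−Ia+S) = (9.363)²/(9.363+0.483) = 9391741921/1054778850 ≈ 8.904 in

Q = 9391741921/1054778850 in ≈ 8.904 in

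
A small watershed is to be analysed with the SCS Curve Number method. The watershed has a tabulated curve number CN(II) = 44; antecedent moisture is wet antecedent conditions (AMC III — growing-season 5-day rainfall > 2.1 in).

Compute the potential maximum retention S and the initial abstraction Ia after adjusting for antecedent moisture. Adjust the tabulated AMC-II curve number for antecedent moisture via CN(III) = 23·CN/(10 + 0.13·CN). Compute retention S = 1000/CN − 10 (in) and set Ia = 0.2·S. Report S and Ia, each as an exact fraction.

CN(III) from CN(II)=44: (23·44)/(10 + 0.13·44) = 25300/393 ≈ 64.377
Max retention: S = 1000/(25300/393) − 10 = 1400/253 in (≈ 5.534 in)
Ia = 0.2·(1400/253) = 280/253 in ≈ 1.107 in

S = 1400/253 in ≈ 5.534 in; Ia = 280/253 in ≈ 1.107 in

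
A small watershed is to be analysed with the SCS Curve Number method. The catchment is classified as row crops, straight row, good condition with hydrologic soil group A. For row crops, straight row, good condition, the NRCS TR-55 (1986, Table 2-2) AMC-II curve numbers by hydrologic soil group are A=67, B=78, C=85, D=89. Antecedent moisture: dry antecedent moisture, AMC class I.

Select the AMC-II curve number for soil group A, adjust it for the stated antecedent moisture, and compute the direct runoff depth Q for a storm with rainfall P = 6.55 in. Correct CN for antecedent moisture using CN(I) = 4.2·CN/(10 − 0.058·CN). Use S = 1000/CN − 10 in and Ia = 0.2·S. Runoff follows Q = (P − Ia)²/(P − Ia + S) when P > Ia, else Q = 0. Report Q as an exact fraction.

Q = 1555434721/1401737820 in ≈ 1.110 in

NRCS table: row crops, straight row, good condition, soil group A → CN(II) = 67
CN(I) from CN(II)=67: (4.2·67)/(10 − 0.058·67) = 46900/1019 ≈ 46.026
S = 1000/(46900/1019) − 10 = 5500/469 in ≈ 11.727 in
Ia = 0.2·(5500/469) = 1100/469 in ≈ 2.345 in
Excess rainfall: 6.550 − 2.345 = 4.205 in; P > Ia so Q > 0
Runoff Q = (P−Ia)²/(P−Ia+S) = (4.205)²/(4.205+11.727) = 1555434721/1401737820 ≈ 1.110 in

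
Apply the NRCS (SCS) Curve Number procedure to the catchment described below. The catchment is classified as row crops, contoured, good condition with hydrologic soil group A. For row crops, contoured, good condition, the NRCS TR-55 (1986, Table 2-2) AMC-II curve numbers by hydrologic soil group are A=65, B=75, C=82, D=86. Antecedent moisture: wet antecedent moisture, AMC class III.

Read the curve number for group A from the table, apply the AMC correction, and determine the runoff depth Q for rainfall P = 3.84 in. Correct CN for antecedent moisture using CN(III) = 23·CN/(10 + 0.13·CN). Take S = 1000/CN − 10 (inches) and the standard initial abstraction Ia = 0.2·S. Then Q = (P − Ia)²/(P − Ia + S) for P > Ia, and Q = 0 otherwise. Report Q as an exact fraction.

Q = 39702601/19950775 in ≈ 1.990 in

NRCS table: row crops, contoured, good condition, soil group A → CN(II) = 65
Wet (AMC III): CN(III) = 23·65/(10 + 0.13·65) = 1495/(369/20) = 29900/369 ≈ 81.030
S = 1000/(29900/369) − 10 = 700/299 in ≈ 2.341 in
Ia = 0.2S: 0.2·2.341 = 0.468 in (exactly 140/299)
Excess rainfall: 3.840 − 0.468 = 3.372 in; P > Ia so Q > 0
Q: (25204/7475)² ÷ (42704/7475) = 39702601/19950775 in (≈ 1.990 in)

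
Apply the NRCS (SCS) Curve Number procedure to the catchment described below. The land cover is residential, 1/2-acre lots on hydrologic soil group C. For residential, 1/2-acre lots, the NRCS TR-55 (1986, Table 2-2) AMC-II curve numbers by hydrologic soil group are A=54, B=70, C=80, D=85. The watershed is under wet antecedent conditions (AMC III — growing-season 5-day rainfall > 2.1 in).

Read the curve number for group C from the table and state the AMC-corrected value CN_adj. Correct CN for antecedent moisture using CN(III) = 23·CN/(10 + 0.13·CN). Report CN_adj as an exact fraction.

NRCS table: residential, 1/2-acre lots, soil group C → CN(II) = 80
CN(III) from CN(II)=80: (23·80)/(10 + 0.13·80) = 4600/51 ≈ 90.196

CN_adj = 4600/51 ≈ 90.196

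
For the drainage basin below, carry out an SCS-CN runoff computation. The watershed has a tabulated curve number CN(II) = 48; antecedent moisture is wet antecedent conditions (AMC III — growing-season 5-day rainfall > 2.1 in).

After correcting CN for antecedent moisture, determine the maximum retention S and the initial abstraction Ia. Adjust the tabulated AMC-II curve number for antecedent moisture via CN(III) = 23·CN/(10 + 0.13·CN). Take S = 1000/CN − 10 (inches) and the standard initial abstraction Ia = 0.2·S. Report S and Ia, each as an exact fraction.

S = 325/69 in ≈ 4.710 in; Ia = 65/69 in ≈ 0.942 in

Wet (AMC III): CN(III) = 23·48/(10 + 0.13·48) = 1104/(406/25) = 13800/203 ≈ 67.980
Max retention: S = 1000/(13800/203) − 10 = 325/69 in (≈ 4.710 in)
Ia = 0.2·(325/69) = 65/69 in ≈ 0.942 in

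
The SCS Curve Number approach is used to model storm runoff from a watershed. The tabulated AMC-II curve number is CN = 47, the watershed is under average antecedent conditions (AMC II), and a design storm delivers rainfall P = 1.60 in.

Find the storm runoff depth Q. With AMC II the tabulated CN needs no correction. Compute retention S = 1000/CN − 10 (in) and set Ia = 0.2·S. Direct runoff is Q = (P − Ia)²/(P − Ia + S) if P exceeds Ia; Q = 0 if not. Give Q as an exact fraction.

Q = 0 in ≈ 0.000 in

AMC II — tabulated CN = 47 applies directly.
Retention S: 1000/CN − 10 with CN=47.000 → S = 530/47 ≈ 11.277 in
Initial abstraction Ia = S/5 = (530/47)/5 = 106/47 ≈ 2.255 in
P = 1.600 ≤ Ia = 2.255 in: entire storm abstracted, Q = 0.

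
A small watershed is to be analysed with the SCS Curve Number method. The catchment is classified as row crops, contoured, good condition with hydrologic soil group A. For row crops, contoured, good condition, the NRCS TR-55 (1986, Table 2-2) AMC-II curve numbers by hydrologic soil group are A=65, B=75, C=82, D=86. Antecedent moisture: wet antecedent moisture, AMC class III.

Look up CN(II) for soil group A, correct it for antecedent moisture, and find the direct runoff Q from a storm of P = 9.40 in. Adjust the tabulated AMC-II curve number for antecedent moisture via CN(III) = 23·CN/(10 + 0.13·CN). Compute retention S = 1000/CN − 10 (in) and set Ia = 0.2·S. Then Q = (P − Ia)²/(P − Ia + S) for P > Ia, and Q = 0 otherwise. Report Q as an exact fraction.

Q = 178302609/25195235 in ≈ 7.077 in

NRCS table: row crops, contoured, good condition, soil group A → CN(II) = 65
CN(III) from CN(II)=65: (23·65)/(10 + 0.13·65) = 29900/369 ≈ 81.030
S = 1000/(29900/369) − 10 = 700/299 in ≈ 2.341 in
Ia = 0.2·(700/299) = 140/299 in ≈ 0.468 in
Excess rainfall: 9.400 − 0.468 = 8.932 in; P > Ia so Q > 0
Q: (13353/1495)² ÷ (16853/1495) = 178302609/25195235 in (≈ 7.077 in)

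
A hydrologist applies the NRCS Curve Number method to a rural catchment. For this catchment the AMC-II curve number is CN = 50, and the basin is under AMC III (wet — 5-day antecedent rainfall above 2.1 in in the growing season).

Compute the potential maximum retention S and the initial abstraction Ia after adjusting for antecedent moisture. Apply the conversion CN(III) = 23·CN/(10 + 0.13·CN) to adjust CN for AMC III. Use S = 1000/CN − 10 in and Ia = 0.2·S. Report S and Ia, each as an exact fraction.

S = 100/23 in ≈ 4.348 in; Ia = 20/23 in ≈ 0.870 in

Adjust CN=50 to AMC III: 23·50/(10 + 0.13·50) → 1150 ÷ (33/2) = 2300/33 ≈ 69.697
S = 1000/(2300/33) − 10 = 100/23 in ≈ 4.348 in
Ia = 0.2S: 0.2·4.348 = 0.870 in (exactly 20/23)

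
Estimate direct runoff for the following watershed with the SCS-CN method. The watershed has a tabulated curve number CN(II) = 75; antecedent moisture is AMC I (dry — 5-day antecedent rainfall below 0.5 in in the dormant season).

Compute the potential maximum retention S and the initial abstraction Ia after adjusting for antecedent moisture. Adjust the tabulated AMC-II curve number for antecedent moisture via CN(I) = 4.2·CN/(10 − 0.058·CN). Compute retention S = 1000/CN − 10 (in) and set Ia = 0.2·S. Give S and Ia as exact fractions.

Dry (AMC I): CN(I) = 4.2·75/(10 − 0.058·75) = 315/(113/20) = 6300/113 ≈ 55.752
S = 1000/(6300/113) − 10 = 500/63 in ≈ 7.937 in
Ia = 0.2S: 0.2·7.937 = 1.587 in (exactly 100/63)

S = 500/63 in ≈ 7.937 in; Ia = 100/63 in ≈ 1.587 in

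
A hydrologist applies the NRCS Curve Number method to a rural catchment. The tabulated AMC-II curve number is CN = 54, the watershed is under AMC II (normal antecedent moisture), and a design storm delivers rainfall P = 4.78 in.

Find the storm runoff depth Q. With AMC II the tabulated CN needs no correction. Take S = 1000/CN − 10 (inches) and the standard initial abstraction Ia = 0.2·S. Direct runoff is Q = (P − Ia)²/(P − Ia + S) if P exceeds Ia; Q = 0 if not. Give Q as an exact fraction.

CN(II) = 54; AMC II needs no correction.
S = 1000/54 − 10 = 230/27 in ≈ 8.519 in
Ia = 0.2·(230/27) = 46/27 in ≈ 1.704 in
P − Ia = 4.780 − 1.704 = 4153/1350 ≈ 3.076 in (> 0, runoff occurs)
Runoff Q = (P−Ia)²/(P−Ia+S) = (3.076)²/(3.076+8.519) = 17247409/21131550 ≈ 0.816 in

Q = 17247409/21131550 in ≈ 0.816 in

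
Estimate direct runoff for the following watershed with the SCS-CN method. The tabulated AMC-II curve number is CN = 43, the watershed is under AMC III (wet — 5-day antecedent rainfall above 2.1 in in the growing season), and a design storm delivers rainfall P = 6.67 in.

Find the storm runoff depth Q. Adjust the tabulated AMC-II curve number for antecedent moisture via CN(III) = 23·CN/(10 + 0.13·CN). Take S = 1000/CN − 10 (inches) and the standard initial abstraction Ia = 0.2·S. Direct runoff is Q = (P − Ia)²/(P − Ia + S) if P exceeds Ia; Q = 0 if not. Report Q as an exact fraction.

Wet (AMC III): CN(III) = 23·43/(10 + 0.13·43) = 989/(1559/100) = 98900/1559 ≈ 63.438
Retention S: 1000/CN − 10 with CN=63.438 → S = 5700/989 ≈ 5.763 in
Initial abstraction Ia = S/5 = (5700/989)/5 = 1140/989 ≈ 1.153 in
Excess rainfall: 6.670 − 1.153 = 5.517 in; P > Ia so Q > 0
Runoff Q = (P−Ia)²/(P−Ia+S) = (5.517)²/(5.517+5.763) = 297748109569/110339070700 ≈ 2.698 in

Q = 297748109569/110339070700 in ≈ 2.698 in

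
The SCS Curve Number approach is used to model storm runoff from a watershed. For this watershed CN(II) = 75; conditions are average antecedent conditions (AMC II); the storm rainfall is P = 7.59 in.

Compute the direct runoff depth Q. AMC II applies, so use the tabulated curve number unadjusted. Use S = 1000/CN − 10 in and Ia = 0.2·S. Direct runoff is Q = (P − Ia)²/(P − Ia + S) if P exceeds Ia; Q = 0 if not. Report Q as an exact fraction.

AMC II — tabulated CN = 75 applies directly.
Retention S: 1000/CN − 10 with CN=75.000 → S = 10/3 ≈ 3.333 in
Initial abstraction Ia = S/5 = (10/3)/5 = 2/3 ≈ 0.667 in
P − Ia = 7.590 − 0.667 = 2077/300 ≈ 6.923 in (> 0, runoff occurs)
Q = (2077/300)²/((2077/300) + 10/3) = (4313929/90000)/(3077/300) = 4313929/923100 in ≈ 4.673 in

Q = 4313929/923100 in ≈ 4.673 in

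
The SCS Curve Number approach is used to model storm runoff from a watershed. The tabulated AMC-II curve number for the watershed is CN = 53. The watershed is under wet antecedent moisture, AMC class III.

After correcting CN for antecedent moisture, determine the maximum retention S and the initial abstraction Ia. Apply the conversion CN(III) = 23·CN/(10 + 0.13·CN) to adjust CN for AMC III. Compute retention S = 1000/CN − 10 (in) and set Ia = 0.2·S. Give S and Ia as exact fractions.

S = 4700/1219 in ≈ 3.856 in; Ia = 940/1219 in ≈ 0.771 in

CN(III) from CN(II)=53: (23·53)/(10 + 0.13·53) = 121900/1689 ≈ 72.173
S = 1000/(121900/1689) − 10 = 4700/1219 in ≈ 3.856 in
Ia = 0.2S: 0.2·3.856 = 0.771 in (exactly 940/1219)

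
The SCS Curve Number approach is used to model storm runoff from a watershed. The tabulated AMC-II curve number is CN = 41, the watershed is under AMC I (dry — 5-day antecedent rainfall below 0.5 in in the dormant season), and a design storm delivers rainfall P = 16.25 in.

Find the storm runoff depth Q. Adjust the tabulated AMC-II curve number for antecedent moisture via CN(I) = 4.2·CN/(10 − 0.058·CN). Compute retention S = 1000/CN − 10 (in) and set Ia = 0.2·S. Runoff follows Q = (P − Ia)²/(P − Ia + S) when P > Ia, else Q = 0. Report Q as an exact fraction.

Q = 209498645/103571412 in ≈ 2.023 in

Adjust CN=41 to AMC I: 4.2·41/(10 − 0.058·41) → (861/5) ÷ (3811/500) = 86100/3811 ≈ 22.592
Max retention: S = 1000/(86100/3811) − 10 = 29500/861 in (≈ 34.262 in)
Initial abstraction Ia = S/5 = (29500/861)/5 = 5900/861 ≈ 6.852 in
P − Ia = 16.250 − 6.852 = 32365/3444 ≈ 9.398 in (> 0, runoff occurs)
Runoff Q = (P−Ia)²/(P−Ia+S) = (9.398)²/(9.398+34.262) = 209498645/103571412 ≈ 2.023 in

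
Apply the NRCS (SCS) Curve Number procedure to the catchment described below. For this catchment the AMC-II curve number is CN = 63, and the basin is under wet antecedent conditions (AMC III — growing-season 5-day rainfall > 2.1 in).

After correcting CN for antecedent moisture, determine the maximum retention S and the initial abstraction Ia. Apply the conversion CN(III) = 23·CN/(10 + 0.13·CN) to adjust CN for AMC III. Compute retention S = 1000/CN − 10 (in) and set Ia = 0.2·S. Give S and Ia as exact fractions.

Adjust CN=63 to AMC III: 23·63/(10 + 0.13·63) → 1449 ÷ (1819/100) = 144900/1819 ≈ 79.659
Retention S: 1000/CN − 10 with CN=79.659 → S = 3700/1449 ≈ 2.553 in
Ia = 0.2·(3700/1449) = 740/1449 in ≈ 0.511 in

S = 3700/1449 in ≈ 2.553 in; Ia = 740/1449 in ≈ 0.511 in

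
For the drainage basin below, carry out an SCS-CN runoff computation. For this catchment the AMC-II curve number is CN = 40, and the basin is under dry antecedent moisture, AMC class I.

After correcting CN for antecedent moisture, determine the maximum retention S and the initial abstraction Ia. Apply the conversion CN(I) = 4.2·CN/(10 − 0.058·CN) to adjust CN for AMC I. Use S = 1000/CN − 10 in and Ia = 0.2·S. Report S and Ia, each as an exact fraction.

Dry (AMC I): CN(I) = 4.2·40/(10 − 0.058·40) = 168/(192/25) = 175/8 ≈ 21.875
Max retention: S = 1000/(175/8) − 10 = 250/7 in (≈ 35.714 in)
Ia = 0.2S: 0.2·35.714 = 7.143 in (exactly 50/7)

S = 250/7 in ≈ 35.714 in; Ia = 50/7 in ≈ 7.143 in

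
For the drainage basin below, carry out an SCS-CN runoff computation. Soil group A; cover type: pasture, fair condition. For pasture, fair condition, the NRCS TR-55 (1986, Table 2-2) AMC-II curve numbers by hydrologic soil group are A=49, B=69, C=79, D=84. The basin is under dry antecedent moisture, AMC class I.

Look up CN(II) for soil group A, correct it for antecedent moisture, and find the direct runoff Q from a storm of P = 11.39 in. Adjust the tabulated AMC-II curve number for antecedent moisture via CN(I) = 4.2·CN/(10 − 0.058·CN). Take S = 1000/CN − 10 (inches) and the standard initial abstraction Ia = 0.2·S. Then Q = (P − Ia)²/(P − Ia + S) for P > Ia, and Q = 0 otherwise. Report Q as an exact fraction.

NRCS table: pasture, fair condition, soil group A → CN(II) = 49
Dry (AMC I): CN(I) = 4.2·49/(10 − 0.058·49) = (1029/5)/(3579/500) = 34300/1193 ≈ 28.751
Max retention: S = 1000/(34300/1193) − 10 = 8500/343 in (≈ 24.781 in)
Ia = 0.2S: 0.2·24.781 = 4.956 in (exactly 1700/343)
Excess rainfall: 11.390 − 4.956 = 6.434 in; P > Ia so Q > 0
Q: (220677/34300)² ÷ (1070677/34300) = 2864608137/2160248300 in (≈ 1.326 in)

Q = 2864608137/2160248300 in ≈ 1.326 in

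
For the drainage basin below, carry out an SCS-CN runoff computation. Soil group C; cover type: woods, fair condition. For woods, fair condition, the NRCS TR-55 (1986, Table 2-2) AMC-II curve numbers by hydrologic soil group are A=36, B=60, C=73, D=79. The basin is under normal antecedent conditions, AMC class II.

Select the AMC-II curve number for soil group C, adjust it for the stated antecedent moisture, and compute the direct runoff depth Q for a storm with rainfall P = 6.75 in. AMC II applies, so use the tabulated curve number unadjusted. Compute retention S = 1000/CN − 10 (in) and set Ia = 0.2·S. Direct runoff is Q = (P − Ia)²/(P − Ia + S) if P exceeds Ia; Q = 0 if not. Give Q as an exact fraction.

NRCS table: woods, fair condition, soil group C → CN(II) = 73
Average conditions: CN = 73 (no AMC adjustment).
Max retention: S = 1000/73 − 10 = 270/73 in (≈ 3.699 in)
Initial abstraction Ia = S/5 = (270/73)/5 = 54/73 ≈ 0.740 in
Excess rainfall: 6.750 − 0.740 = 6.010 in; P > Ia so Q > 0
Q: (1755/292)² ÷ (2835/292) = 7605/2044 in (≈ 3.721 in)

Q = 7605/2044 in ≈ 3.721 in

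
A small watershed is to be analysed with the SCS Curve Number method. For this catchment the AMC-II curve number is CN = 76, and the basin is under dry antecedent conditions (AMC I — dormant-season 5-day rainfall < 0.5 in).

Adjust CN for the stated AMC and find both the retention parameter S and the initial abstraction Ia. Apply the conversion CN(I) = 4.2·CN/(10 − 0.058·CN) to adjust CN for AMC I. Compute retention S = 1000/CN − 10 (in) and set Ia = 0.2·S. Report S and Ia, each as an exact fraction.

S = 1000/133 in ≈ 7.519 in; Ia = 200/133 in ≈ 1.504 in

CN(I) from CN(II)=76: (4.2·76)/(10 − 0.058·76) = 13300/233 ≈ 57.082
Retention S: 1000/CN − 10 with CN=57.082 → S = 1000/133 ≈ 7.519 in
Initial abstraction Ia = S/5 = (1000/133)/5 = 200/133 ≈ 1.504 in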